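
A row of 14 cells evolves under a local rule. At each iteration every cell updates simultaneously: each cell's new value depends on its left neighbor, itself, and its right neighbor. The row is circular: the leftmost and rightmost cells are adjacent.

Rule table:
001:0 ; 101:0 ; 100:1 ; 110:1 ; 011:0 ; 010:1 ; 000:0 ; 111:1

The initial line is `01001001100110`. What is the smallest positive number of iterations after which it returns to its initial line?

14

01101100110011
00100110011001
10110011001101
10011001100100
11001100110110
01100110010010
00110011011011
10011001001001
11001101101100
01100100100110
00110110110011
10010010011001
11011011001100
01001001100110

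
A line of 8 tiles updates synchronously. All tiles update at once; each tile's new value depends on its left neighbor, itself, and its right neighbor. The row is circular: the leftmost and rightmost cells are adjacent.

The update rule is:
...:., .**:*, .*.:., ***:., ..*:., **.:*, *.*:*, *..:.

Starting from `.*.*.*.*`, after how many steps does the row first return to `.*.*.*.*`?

step 1: *.*.*.*.
step 2: .*.*.*.*

2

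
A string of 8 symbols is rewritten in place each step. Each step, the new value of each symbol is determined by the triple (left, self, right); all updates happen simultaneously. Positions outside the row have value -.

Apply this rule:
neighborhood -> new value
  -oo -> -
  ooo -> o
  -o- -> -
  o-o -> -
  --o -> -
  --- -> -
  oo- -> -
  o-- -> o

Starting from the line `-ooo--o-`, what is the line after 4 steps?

-------o

--o-o--o
-----o--
------o-
-------o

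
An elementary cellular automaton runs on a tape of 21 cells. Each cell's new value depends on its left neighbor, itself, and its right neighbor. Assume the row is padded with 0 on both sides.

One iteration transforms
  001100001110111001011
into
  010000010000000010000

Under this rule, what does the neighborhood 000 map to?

At position 0 the neighborhood is 000; the next row has 0 there.

0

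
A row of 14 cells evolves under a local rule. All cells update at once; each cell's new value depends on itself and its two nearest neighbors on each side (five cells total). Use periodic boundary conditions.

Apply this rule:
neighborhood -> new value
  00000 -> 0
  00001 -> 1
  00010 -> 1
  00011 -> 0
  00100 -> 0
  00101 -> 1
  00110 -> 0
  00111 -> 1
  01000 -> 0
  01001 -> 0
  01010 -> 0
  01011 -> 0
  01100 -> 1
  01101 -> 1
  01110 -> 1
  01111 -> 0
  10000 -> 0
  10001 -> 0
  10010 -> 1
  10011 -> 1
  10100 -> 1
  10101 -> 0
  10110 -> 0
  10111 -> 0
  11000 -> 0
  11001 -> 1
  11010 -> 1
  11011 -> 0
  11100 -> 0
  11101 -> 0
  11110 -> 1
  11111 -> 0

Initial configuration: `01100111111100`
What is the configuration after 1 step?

00111100001000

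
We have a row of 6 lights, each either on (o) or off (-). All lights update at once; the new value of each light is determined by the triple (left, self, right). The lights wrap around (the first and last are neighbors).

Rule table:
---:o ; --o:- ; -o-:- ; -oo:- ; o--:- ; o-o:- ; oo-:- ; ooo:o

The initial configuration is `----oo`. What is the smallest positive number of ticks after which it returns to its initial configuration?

-oo---
----oo

2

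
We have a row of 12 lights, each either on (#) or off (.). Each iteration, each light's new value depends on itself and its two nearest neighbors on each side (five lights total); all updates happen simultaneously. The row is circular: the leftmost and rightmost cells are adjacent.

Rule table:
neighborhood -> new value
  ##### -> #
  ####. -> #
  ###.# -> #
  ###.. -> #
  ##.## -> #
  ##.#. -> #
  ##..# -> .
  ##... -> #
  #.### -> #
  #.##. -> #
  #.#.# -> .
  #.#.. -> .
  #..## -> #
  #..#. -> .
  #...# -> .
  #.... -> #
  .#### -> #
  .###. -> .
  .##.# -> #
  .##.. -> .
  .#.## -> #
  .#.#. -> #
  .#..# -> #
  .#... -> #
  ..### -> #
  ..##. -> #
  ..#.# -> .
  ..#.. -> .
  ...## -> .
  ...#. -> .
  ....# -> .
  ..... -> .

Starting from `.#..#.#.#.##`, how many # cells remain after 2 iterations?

8

#.#..#.#.###
##.#..#.####
count of #: 8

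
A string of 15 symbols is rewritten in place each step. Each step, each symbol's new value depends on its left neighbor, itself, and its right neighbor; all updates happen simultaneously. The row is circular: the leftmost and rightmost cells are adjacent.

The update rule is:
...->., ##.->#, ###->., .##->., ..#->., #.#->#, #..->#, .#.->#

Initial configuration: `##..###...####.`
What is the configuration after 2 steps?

#.##...##.....#

step 1: .##...##.....##
step 2: #.##...##.....#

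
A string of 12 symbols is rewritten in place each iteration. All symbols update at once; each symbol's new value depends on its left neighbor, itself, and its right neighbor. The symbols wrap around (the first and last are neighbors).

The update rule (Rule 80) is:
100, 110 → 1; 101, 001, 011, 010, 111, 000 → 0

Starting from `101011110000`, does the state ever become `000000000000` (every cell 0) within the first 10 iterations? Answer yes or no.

000000011000
000000001100
000000000110
000000000011
100000000001
110000000000
011000000000
001100000000
000110000000
000011000000
iteration 10 is 000011000000, still not uniform 0

no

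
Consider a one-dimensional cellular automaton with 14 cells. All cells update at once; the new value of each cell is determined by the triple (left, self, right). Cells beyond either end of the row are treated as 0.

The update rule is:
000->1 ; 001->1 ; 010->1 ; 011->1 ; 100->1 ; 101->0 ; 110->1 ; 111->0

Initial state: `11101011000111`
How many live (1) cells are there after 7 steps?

10101011111101
10101010000101
10101011111101  (repeats step 1; period 2)
step 7: 10101011111101
count of 1: 10

10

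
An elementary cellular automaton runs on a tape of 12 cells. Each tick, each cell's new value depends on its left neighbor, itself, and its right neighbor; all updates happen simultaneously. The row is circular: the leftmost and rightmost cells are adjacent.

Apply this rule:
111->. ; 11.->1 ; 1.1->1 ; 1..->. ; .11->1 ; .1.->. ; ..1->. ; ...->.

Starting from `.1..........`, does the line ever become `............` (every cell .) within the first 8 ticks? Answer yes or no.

yes

............
all cells are . at tick 1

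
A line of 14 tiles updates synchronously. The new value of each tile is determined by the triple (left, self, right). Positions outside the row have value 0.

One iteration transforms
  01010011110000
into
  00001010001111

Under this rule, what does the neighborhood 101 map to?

At position 2 the neighborhood is 101; the next row has 0 there.

0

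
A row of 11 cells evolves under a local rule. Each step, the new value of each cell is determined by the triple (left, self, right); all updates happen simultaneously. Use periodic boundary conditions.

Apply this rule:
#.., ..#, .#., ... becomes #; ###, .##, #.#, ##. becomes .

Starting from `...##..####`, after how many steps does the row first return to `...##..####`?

2

###..##....
...##..####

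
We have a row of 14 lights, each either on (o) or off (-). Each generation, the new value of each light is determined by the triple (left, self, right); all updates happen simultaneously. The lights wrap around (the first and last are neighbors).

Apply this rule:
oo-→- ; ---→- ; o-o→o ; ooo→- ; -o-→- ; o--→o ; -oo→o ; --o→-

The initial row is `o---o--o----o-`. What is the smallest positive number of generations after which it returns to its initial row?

generation 1: -o---o--o----o
generation 2: o-o---o--o----
generation 3: -o-o---o--o---
generation 4: --o-o---o--o--
generation 5: ---o-o---o--o-
generation 6: ----o-o---o--o
generation 7: o----o-o---o--
generation 8: -o----o-o---o-
generation 9: --o----o-o---o
generation 10: o--o----o-o---
generation 11: -o--o----o-o--
generation 12: --o--o----o-o-
generation 13: ---o--o----o-o
generation 14: o---o--o----o-

14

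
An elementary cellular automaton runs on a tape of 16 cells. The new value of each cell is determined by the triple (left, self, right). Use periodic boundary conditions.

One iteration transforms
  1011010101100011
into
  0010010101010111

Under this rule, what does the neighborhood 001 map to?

1

At position 13 the neighborhood is 001; the next row has 1 there.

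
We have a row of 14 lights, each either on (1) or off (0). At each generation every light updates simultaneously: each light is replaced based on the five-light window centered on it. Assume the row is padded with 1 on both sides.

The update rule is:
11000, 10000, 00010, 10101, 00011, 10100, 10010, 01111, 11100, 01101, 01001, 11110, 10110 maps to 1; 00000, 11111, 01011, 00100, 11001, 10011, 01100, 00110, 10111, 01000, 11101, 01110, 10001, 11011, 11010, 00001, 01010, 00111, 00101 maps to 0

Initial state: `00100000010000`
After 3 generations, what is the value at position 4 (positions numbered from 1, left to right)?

1

generation 1: 01001000100101
generation 2: 01110001011000
generation 3: 00011010010101
position 4 holds 1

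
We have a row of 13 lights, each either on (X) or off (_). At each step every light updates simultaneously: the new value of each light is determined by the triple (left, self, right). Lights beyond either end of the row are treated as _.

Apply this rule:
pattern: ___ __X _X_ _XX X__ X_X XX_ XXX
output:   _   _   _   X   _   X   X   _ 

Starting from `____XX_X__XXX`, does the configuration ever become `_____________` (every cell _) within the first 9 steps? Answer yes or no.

yes

____XXX___X_X
____X_X____X_
_____X_______
_____________
all cells are _ at step 4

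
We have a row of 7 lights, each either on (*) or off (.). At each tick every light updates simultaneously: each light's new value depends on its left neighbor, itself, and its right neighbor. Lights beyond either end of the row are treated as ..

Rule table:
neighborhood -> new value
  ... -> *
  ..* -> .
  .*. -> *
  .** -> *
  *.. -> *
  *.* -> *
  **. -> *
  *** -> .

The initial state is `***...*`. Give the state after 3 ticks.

*.***.*

*.***.*
***.***
*.***.*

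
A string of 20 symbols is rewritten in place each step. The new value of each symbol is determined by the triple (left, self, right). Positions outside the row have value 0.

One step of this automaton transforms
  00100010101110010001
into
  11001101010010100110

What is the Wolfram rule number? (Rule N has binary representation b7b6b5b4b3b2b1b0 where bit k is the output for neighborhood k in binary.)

99

position 11: 111 → 0  (bit 7 = 0)
position 12: 110 → 1  (bit 6 = 1)
position 7: 101 → 1  (bit 5 = 1)
position 3: 100 → 0  (bit 4 = 0)
position 10: 011 → 0  (bit 3 = 0)
position 2: 010 → 0  (bit 2 = 0)
position 1: 001 → 1  (bit 1 = 1)
position 0: 000 → 1  (bit 0 = 1)
bits b7..b0 = 01100011 = 99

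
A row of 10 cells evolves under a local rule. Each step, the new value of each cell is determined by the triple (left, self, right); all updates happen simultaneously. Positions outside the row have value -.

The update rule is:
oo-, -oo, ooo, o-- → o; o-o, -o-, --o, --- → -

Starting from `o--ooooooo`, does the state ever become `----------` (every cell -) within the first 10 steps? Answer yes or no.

-o-ooooooo
---ooooooo
---ooooooo  (fixed point — unchanged through step 10)
step 10 is ---ooooooo, still not uniform -

no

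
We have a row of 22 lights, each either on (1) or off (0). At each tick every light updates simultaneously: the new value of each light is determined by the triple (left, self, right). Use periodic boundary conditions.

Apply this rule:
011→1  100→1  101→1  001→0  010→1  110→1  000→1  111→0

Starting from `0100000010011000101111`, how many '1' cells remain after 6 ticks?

tick 1: 1111111011011110111001
tick 2: 0000001111110011101101
tick 3: 1111101000011010111111
tick 4: 0000111111011111100000
tick 5: 1110100001110000111111
tick 6: 0011111101011110100000
count of 1: 12

12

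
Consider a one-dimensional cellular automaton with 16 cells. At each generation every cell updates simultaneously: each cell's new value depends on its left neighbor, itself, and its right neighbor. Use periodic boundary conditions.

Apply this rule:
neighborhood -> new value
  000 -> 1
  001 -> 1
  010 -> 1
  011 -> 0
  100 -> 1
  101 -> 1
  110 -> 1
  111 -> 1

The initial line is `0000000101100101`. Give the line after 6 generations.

1111111111111101

generation 1: 1111111110111111
generation 2: 1111111111011111
generation 3: 1111111111101111
generation 4: 1111111111110111
generation 5: 1111111111111011
generation 6: 1111111111111101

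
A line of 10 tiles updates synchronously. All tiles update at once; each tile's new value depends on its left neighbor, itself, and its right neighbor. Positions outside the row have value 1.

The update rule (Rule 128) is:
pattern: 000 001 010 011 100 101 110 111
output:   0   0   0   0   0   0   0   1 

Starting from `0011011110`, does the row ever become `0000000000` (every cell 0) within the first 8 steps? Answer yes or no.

yes

0000001100
0000000000
all cells are 0 at step 2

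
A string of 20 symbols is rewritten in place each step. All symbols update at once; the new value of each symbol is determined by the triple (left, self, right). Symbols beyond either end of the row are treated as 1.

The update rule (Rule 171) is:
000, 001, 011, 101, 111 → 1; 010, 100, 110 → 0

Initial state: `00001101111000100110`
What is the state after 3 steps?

step 1: 01111011110011001101
step 2: 11110111100110011011
step 3: 11101111001100110111

11101111001100110111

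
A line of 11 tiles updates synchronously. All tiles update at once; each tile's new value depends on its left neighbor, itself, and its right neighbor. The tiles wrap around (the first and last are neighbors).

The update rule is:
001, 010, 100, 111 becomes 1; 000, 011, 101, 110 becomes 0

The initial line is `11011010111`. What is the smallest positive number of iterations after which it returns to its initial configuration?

31

10000010011
01000111101
01101011001
00001000111
10011101010
11101001010
01001111010
11110110011
11100001101
11010010000
00011111001
10101110111
00100100011
11111110100
01111100111
00111011010
01010000011
01011000100
11000101110
00101100100
01100011110
10010101101
01110100000
10100110000
10111001001
00010111110
00110011101
11001101001
10110001110
10001010100
11011010111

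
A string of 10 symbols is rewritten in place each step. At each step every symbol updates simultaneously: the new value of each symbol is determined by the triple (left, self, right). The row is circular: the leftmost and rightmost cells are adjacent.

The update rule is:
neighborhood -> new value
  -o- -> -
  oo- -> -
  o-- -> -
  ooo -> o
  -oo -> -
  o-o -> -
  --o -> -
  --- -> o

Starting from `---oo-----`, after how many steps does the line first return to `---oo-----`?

6

oo----oooo
o--oo--ooo
--------oo
-oooooo---
--oooo--oo
---oo-----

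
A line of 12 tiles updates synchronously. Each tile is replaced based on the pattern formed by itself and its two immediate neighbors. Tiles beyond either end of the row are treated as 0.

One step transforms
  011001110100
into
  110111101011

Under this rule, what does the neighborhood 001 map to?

1

At position 0 the neighborhood is 001; the next row has 1 there.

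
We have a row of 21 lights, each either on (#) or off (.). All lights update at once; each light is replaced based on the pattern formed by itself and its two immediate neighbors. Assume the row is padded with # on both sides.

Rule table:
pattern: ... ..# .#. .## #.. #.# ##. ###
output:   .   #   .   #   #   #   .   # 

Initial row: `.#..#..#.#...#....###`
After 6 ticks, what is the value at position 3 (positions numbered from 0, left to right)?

#

#.##.##.#.#.#.#..####
.##.##.#.#.#.#.######
##.##.#.#.#.#.#######
#.##.#.#.#.#.########
.##.#.#.#.#.#########
##.#.#.#.#.##########
position 3 holds #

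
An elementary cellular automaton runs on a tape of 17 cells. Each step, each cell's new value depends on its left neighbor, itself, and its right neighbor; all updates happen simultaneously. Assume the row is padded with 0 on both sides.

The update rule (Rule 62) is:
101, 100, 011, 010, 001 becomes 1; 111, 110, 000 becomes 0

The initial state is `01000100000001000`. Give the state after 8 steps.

10011010110110111

11101110000011100
10011001000110010
11110111101101111
10001100011011000
11011010110110100
10110111101101110
11101100011011001
10011010110110111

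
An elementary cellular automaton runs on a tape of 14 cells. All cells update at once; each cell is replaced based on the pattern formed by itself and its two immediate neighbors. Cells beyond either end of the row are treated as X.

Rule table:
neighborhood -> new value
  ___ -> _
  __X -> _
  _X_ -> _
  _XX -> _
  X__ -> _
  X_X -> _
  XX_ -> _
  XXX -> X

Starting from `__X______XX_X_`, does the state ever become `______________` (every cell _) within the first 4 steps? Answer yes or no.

step 1: ______________
all cells are _ at step 1

yes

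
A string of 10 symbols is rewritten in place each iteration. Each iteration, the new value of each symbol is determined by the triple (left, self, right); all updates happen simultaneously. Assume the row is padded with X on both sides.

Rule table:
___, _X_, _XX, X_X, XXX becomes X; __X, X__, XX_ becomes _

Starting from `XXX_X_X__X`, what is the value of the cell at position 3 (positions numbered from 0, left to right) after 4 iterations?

iteration 1: XX_XXXX__X
iteration 2: X_XXXX___X
iteration 3: _XXXX__X_X
iteration 4: XXXX___XXX
position 3 holds X

X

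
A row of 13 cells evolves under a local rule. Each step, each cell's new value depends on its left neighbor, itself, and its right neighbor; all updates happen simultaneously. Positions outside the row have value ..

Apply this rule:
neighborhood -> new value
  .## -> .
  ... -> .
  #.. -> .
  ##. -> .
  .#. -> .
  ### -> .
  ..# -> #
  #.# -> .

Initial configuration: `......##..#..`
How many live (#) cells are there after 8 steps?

1

step 1: .....#...#...
step 2: ....#...#....
step 3: ...#...#.....
step 4: ..#...#......
step 5: .#...#.......
step 6: #...#........
step 7: ...#.........
step 8: ..#..........
count of #: 1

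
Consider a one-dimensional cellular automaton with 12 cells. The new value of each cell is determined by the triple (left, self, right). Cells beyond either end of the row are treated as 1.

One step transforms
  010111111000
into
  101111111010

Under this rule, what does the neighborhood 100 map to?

At position 9 the neighborhood is 100; the next row has 0 there.

0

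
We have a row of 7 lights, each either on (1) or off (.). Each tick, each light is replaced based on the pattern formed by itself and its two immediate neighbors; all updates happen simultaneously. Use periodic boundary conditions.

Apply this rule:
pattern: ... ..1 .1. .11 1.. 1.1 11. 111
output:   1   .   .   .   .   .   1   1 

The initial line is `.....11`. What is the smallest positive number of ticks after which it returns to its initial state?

tick 1: .111..1
tick 2: ..11...
tick 3: 1..1.11
tick 4: 1.....1
tick 5: 1.111..
tick 6: ...11..
tick 7: 11..1.1
tick 8: 11.....
tick 9: .1.111.
tick 10: ....11.
tick 11: 111..1.
tick 12: .11....
tick 13: ..1.111
tick 14: .....11

14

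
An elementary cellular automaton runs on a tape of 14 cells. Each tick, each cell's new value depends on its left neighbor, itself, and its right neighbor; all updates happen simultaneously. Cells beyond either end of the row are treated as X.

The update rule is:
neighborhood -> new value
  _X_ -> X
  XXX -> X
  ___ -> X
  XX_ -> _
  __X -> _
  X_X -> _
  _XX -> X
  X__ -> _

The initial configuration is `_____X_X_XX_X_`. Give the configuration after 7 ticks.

_X_X_X_X_X__X_

_XXX_X_X_X__X_
_XX__X_X_X__X_
_X___X_X_X__X_
_X_X_X_X_X__X_
_X_X_X_X_X__X_  (fixed point — unchanged through tick 7)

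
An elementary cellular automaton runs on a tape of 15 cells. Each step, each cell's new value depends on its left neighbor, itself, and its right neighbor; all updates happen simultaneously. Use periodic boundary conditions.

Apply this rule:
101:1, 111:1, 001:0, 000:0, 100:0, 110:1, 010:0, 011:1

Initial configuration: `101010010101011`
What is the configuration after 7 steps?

110100001010111
111000000101111
111000000011111
111000000011111  (fixed point — unchanged through step 7)

111000000011111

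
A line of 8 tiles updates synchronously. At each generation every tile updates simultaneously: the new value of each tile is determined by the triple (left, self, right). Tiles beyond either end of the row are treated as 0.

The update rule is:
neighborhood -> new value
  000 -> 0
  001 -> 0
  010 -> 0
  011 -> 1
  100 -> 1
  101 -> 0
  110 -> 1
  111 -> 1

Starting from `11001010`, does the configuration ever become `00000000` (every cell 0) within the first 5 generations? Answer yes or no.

11100001
11110000
11111000
11111100
11111110
generation 5 is 11111110, still not uniform 0

no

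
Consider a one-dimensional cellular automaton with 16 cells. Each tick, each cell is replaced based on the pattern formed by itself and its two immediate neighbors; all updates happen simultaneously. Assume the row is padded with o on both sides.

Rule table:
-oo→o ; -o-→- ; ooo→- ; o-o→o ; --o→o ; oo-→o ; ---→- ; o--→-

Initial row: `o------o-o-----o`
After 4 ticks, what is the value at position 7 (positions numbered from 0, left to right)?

o-----o-o-----oo
o----o-o-----oo-
o---o-o-----oooo
o--o-o-----oo---
position 7 holds -

-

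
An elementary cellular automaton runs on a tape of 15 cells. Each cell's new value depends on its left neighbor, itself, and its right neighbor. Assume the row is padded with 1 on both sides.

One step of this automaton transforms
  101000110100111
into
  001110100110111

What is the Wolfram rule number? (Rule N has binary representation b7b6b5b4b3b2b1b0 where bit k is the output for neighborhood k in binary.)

position 13: 111 → 1  (bit 7 = 1)
position 0: 110 → 0  (bit 6 = 0)
position 1: 101 → 0  (bit 5 = 0)
position 3: 100 → 1  (bit 4 = 1)
position 6: 011 → 1  (bit 3 = 1)
position 2: 010 → 1  (bit 2 = 1)
position 5: 001 → 0  (bit 1 = 0)
position 4: 000 → 1  (bit 0 = 1)
bits b7..b0 = 10011101 = 157

157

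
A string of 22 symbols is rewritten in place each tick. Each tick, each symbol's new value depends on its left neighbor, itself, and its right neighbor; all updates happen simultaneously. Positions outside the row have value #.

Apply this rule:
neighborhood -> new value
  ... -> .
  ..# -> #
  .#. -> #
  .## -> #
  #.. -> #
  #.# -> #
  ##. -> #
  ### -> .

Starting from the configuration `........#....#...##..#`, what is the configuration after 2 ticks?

##....##.####.###.....

#......###..###.######
##....##.####.###.....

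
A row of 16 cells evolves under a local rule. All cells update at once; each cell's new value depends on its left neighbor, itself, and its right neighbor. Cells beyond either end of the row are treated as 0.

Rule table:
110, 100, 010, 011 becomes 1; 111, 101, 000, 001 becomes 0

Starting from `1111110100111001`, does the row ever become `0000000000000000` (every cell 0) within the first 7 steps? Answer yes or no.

no

1000010110101101
1100010110101101
1110010110101101
1011010110101101
1011010110101101  (fixed point — unchanged through step 7)
step 7 is 1011010110101101, still not uniform 0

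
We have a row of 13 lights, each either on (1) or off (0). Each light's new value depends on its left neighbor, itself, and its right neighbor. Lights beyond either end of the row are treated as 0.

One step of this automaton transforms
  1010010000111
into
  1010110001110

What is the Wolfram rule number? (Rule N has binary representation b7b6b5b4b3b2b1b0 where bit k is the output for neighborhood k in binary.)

142

position 11: 111 → 1  (bit 7 = 1)
position 12: 110 → 0  (bit 6 = 0)
position 1: 101 → 0  (bit 5 = 0)
position 3: 100 → 0  (bit 4 = 0)
position 10: 011 → 1  (bit 3 = 1)
position 0: 010 → 1  (bit 2 = 1)
position 4: 001 → 1  (bit 1 = 1)
position 7: 000 → 0  (bit 0 = 0)
bits b7..b0 = 10001110 = 142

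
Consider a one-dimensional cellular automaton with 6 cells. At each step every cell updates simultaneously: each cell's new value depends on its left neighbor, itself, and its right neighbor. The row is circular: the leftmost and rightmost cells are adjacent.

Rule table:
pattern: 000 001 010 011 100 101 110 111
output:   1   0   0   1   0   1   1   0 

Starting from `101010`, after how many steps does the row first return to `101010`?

2

010101
101010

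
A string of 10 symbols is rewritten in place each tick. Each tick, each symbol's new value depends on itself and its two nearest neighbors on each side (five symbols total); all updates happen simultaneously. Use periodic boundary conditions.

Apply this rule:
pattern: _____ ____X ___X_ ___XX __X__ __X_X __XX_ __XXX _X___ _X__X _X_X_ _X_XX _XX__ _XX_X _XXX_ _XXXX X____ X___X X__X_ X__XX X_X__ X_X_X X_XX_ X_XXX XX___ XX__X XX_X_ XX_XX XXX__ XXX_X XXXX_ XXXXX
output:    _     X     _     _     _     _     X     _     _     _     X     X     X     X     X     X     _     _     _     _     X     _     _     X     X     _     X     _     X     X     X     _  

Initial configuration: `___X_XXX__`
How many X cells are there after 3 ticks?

4

tick 1: _X__XXXXX_
tick 2: _____X_XX_
tick 3: ___X__X_XX
count of X: 4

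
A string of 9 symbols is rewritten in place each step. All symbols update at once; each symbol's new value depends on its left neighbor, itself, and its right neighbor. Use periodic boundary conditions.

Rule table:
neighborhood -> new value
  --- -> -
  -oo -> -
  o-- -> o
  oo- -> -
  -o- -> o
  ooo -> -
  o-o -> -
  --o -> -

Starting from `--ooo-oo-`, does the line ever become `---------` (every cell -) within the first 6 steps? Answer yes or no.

--------o
o-------o
-o-------
-oo------
---o-----
---oo----
step 6 is ---oo----, still not uniform -

no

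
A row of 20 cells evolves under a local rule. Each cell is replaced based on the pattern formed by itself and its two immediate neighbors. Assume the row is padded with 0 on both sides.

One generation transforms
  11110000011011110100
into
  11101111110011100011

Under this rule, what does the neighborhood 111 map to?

1

At position 1 the neighborhood is 111; the next row has 1 there.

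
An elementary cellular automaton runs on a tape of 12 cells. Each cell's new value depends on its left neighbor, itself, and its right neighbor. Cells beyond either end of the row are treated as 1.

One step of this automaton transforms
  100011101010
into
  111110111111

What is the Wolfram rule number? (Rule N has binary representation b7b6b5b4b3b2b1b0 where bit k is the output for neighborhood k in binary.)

position 5: 111 → 0  (bit 7 = 0)
position 0: 110 → 1  (bit 6 = 1)
position 7: 101 → 1  (bit 5 = 1)
position 1: 100 → 1  (bit 4 = 1)
position 4: 011 → 1  (bit 3 = 1)
position 8: 010 → 1  (bit 2 = 1)
position 3: 001 → 1  (bit 1 = 1)
position 2: 000 → 1  (bit 0 = 1)
bits b7..b0 = 01111111 = 127

127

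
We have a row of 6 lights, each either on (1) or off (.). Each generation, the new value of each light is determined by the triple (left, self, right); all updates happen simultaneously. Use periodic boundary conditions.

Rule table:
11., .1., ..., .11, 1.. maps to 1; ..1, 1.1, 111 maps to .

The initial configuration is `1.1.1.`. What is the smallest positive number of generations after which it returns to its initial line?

1

generation 1: 1.1.1.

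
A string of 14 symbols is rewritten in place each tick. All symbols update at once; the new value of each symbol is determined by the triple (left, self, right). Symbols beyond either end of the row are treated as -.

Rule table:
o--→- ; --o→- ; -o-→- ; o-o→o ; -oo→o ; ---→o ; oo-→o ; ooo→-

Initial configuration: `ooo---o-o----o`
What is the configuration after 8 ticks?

o-o-o--o--oo--
-o-o------oo-o
--o--oooo-ooo-
o----o--ooo-o-
--oo----o-oo--
o-oo-oo--ooo-o
-oooooo--o-oo-
-o----o---ooo-

-o----o---ooo-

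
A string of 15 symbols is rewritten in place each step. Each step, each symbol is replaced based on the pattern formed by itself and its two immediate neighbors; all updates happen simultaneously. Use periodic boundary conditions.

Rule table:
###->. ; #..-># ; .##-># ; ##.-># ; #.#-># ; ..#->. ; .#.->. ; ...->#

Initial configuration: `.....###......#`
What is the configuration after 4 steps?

####.#.######..
#..##.##....##.
.#.########.###
#.##......###.#

#.##......###.#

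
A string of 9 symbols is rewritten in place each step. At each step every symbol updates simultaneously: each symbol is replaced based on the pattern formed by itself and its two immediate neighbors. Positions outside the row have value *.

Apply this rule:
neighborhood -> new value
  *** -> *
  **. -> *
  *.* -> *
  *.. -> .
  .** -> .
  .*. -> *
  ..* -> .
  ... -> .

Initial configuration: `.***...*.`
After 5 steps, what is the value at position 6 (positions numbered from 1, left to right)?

step 1: *.**...**
step 2: **.*....*
step 3: ****.....
step 4: ****.....  (fixed point — unchanged through step 5)
position 6 holds .

.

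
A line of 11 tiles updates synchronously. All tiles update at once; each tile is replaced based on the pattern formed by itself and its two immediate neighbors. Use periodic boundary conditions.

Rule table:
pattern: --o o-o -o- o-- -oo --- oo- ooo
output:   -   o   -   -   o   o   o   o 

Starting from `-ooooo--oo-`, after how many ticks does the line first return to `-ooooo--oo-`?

1

tick 1: -ooooo--oo-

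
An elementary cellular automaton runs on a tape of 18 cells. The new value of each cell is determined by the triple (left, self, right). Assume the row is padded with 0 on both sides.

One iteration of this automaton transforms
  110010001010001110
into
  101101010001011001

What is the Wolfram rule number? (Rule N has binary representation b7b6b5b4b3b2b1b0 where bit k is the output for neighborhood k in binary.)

position 15: 111 → 0  (bit 7 = 0)
position 1: 110 → 0  (bit 6 = 0)
position 9: 101 → 0  (bit 5 = 0)
position 2: 100 → 1  (bit 4 = 1)
position 0: 011 → 1  (bit 3 = 1)
position 4: 010 → 0  (bit 2 = 0)
position 3: 001 → 1  (bit 1 = 1)
position 6: 000 → 0  (bit 0 = 0)
bits b7..b0 = 00011010 = 26

26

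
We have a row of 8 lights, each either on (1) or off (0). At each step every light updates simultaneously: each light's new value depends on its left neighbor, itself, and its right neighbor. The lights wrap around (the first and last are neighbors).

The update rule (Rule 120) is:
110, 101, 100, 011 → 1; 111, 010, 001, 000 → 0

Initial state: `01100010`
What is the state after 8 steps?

01101010

01110001
11011000
11111100
10000110
01000111
10100101
11010011
01101010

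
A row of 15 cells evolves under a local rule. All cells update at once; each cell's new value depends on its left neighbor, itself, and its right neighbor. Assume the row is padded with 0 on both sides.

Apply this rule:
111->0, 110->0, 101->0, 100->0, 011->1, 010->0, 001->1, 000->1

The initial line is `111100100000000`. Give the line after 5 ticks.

001110001100111

tick 1: 100001001111111
tick 2: 001110011000000
tick 3: 111000110011111
tick 4: 100011100110000
tick 5: 001110001100111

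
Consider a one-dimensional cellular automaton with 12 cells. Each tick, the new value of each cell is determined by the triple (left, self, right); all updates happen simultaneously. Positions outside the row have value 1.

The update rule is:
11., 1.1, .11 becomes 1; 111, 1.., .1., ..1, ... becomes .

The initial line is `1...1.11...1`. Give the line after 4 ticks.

1..........1

tick 1: 1....111...1
tick 2: 1....1.1...1
tick 3: 1.....1....1
tick 4: 1..........1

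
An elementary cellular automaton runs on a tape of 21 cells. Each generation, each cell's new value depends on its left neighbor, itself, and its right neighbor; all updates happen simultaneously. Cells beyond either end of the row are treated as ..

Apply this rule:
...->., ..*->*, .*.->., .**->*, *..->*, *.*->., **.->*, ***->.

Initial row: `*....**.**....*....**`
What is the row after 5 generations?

.*..***.***..*.*..***
*.***.*.*.***...***.*
..*.*.....*.**.**.*..
.*...*...*..**.**..*.
*.*.*.*.*.****.****.*

*.*.*.*.*.****.****.*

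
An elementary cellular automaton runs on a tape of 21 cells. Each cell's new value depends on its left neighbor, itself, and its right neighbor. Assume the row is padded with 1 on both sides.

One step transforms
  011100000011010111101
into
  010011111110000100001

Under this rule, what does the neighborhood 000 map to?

At position 5 the neighborhood is 000; the next row has 1 there.

1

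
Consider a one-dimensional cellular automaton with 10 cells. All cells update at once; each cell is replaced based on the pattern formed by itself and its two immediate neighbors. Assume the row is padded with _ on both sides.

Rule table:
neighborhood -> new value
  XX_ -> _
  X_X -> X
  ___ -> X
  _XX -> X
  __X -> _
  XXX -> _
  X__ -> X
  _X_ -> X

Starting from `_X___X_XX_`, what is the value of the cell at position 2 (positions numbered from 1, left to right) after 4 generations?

X

_XXX_XXX_X
_X__XX__XX
_XX_X_X_X_
_X_XXXXXXX
position 2 holds X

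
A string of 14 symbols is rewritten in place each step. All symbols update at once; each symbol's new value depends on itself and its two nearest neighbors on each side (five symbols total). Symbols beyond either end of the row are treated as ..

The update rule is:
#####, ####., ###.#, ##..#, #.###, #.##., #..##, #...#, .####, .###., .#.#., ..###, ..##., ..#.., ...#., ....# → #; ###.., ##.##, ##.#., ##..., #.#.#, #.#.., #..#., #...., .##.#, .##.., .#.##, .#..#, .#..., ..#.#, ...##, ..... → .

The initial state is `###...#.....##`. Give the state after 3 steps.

..###.###.....

##..###...#.#.
#.####..##.#..
..###.###.....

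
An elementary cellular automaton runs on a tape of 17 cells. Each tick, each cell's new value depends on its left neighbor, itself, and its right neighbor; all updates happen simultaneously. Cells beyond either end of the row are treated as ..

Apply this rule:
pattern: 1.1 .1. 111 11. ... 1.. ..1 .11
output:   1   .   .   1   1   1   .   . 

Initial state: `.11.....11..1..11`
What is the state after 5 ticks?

111..11..11..11..

..11111..11..1..1
1.....11..11..1..
.1111..11..11..11
....11..11..11..1
111..11..11..11..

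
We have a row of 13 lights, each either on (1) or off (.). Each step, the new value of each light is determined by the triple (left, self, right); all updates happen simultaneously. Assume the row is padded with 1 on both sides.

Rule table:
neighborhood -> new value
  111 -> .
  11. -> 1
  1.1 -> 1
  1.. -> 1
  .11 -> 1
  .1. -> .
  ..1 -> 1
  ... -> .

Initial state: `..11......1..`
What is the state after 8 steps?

step 1: 11111....1.11
step 2: ....11..1.11.
step 3: 1..11111.1111
step 4: 1111...111...
step 5: ...11.11.11.1
step 6: 1.11111111111
step 7: 111..........
step 8: ..11........1

..11........1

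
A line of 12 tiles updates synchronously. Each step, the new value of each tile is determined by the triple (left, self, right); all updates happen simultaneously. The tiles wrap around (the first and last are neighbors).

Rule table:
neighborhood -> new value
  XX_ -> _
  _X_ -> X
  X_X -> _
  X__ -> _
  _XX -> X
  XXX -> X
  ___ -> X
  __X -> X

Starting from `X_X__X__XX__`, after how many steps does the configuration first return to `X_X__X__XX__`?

12

X_X_XX_XX__X
__X_X__X__XX
_XX_X_XX_XX_
XX__X_X__X__
X__XX_X_XX_X
__XX__X_X__X
_XX__XX_X_XX
_X__XX__X_X_
XX_XX__XX_X_
X__X__XX__X_
X_XX_XX__XX_
X_X__X__XX__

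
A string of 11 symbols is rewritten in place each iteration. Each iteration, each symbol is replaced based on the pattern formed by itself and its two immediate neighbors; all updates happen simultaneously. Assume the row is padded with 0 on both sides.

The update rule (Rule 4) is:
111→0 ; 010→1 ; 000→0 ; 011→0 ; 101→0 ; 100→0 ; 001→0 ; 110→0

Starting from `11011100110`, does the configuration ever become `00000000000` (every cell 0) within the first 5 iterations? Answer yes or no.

iteration 1: 00000000000
all cells are 0 at iteration 1

yes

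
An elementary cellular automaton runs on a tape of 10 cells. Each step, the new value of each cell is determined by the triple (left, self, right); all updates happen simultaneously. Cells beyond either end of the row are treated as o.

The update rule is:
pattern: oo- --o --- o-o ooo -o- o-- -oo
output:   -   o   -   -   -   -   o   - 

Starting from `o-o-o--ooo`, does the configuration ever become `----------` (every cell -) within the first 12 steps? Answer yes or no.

step 1: -----oo---
step 2: o---o--o-o
step 3: -o-o-oo---
step 4: -------o-o
step 5: o-----o---
step 6: -o---o-o-o
step 7: --o-o-----
step 8: oo---o---o
step 9: --o-o-o-o-
step 10: oo--------
step 11: --o------o
step 12: oo-o----o-
step 12 is oo-o----o-, still not uniform -

no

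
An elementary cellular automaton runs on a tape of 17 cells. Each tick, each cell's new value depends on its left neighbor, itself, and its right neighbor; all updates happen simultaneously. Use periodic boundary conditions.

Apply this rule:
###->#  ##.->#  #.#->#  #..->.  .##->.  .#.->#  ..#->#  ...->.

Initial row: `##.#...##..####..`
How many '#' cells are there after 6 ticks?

.###..#.#.#.###.#
#.##.#######.####
##.##.#######.###
###.##.#######.##
####.##.#######.#
#####.##.#######.
count of #: 14

14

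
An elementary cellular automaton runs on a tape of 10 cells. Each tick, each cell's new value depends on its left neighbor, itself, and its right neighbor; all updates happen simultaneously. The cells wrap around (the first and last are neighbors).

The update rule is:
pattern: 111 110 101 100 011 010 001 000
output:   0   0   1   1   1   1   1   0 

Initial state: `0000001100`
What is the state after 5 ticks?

0000110110

tick 1: 0000011010
tick 2: 0000110111
tick 3: 1001101100
tick 4: 1111011011
tick 5: 0000110110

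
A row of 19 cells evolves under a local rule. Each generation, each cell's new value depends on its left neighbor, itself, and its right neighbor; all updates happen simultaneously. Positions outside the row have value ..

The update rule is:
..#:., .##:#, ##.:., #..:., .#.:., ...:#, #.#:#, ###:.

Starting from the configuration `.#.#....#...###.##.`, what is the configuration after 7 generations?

..#..##...#.#..##..
#....#..#..#...#..#
..##.........#.....
#.#..#######...####
.#...#.......#.#...
...#...#####..#..##
##...#.#.........#.

##...#.#.........#.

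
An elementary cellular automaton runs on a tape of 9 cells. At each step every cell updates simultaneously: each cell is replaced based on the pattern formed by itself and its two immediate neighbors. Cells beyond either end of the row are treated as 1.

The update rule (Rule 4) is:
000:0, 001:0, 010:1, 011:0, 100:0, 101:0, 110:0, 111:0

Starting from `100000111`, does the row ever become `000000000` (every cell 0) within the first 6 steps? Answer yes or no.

yes

step 1: 000000000
all cells are 0 at step 1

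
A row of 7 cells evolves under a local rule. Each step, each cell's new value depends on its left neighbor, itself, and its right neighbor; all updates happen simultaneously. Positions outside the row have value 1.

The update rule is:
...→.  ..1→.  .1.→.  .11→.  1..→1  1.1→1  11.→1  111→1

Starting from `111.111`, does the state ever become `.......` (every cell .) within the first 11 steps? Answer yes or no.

no

step 1: 1111.11
step 2: 11111.1
step 3: 111111.
step 4: 1111111
step 5: 1111111  (fixed point — unchanged through step 11)
step 11 is 1111111, still not uniform .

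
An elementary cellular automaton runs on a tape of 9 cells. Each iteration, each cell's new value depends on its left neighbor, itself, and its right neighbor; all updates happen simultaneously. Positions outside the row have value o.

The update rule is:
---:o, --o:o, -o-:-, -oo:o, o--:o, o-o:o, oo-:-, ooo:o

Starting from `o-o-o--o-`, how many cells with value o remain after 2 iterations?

-o-o-oo-o
o-o-oo-oo
count of o: 6

6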